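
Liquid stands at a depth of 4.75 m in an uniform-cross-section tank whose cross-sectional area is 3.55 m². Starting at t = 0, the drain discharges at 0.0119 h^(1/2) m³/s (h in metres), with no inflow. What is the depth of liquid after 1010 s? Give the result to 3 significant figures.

A dh/dt = −Q_out = −0.0119 √h.
∫ h^(−1/2) dh = −(0.0119/A) ∫ dt, giving 2√h = 2√h₀ − (0.0119/A) t.
√h = √4.75 − 0.0119·1010/(2·3.55) = 2.1794 − 1.6928 = 0.48663.
h = 0.48663² = 0.23681 m.

0.237 m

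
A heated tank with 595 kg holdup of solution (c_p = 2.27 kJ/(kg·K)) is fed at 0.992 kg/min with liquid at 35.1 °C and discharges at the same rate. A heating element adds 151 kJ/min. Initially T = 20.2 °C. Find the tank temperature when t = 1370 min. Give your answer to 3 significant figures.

Heat balance on the well-mixed liquid: M c_p dT/dt = ṁ c_p (T_in − T) + 151.
Rearrange: dT/dt = (T_ss − T)/τ with τ = M/ṁ = 599.80 min and T_ss = T_in + Q̇/(ṁ c_p) = 102.16 °C.
Solution: T(t) = T_ss + (T₀ − T_ss) e^(−t/τ).
T(1370) = 102.16 + (-81.956)·e^(−1370/599.80) = 102.16 + (-81.956)·0.10187 = 93.808 °C.

93.8 °C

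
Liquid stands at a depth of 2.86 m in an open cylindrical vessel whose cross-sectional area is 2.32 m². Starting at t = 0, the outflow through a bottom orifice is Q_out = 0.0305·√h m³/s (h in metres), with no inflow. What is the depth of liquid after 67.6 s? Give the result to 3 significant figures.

With no inflow, A dh/dt = −0.0305 √h.
Separate and integrate: 2(√h − √h₀) = −(0.0305/A) t.
√h = √2.86 − 0.0305·67.6/(2·2.32) = 1.6912 − 0.44435 = 1.2468.
h = 1.2468² = 1.5545 m.

1.55 m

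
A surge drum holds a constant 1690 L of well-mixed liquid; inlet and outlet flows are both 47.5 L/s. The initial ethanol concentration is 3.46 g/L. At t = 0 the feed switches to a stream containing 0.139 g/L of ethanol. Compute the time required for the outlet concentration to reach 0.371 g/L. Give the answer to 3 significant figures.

94.7 s

Species balance: V dC/dt = Q(C_in − C) ⇒ τ = V/Q = 35.579 s.
C(t) = C_in + (C₀ − C_in) e^(−t/τ). Set C = 0.371 and solve for t:
e^(−t/τ) = (C − C_in)/(C₀ − C_in) = (0.371 − 0.139)/(3.46 − 0.139) = 0.069858
t = −τ ln(…) = 35.579 × 2.6613 = 94.686 s.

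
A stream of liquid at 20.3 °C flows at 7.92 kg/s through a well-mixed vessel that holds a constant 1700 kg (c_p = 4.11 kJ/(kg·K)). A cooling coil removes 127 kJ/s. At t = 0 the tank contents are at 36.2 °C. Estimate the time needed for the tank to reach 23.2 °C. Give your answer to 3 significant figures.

229 s

M c_p dT/dt = ṁ c_p (T_in − T) − Q̇.
τ = M/ṁ = 214.65 s; T_ss = T_in − Q̇/(ṁ c_p) = 16.398 °C.
T(t) = T_ss + (T₀ − T_ss) e^(−t/τ). Set T = 23.2:
e^(−t/τ) = (23.2 − 16.398)/(36.2 − 16.398) = 0.34349
t = −214.65 · ln(0.34349) = 229.37 s.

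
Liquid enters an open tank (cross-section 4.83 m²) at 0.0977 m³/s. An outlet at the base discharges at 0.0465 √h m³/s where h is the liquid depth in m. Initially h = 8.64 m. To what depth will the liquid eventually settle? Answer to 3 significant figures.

4.41 m

Level balance: A dh/dt = 0.0977 − 0.0465 √h. Setting dh/dt = 0:
Q_in = 0.0465 √h_ss ⇒ √h_ss = 0.0977/0.0465 = 2.1011.
h_ss = 2.1011² = 4.4145 m. (Since h₀ = 8.64 m > h_ss, the level will fall toward this value.)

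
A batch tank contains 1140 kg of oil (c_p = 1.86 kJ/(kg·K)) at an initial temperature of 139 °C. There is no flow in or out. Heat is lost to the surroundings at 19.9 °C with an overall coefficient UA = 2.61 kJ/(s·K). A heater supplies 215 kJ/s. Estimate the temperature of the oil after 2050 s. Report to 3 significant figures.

105 °C

Lumped-capacitance energy balance: M c_p dT/dt = UA(T_amb − T) + Q̇.
dT/dt = (T_ss − T)/τ with T_ss = T_amb + Q̇/UA = 19.9 + 215/2.61 = 102.28 °C, τ = M c_p/UA = 1140·1.86/2.61 = 812.41 s.
This is linear first-order; T(t) = T_ss + (T₀ − T_ss) e^(−t/τ).
T(2050) = 102.28 + (36.725)·0.080191 = 105.22 °C.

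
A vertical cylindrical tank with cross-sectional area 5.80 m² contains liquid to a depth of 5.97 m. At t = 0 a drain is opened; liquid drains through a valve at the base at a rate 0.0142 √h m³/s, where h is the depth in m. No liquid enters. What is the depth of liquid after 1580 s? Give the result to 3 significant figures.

With no inflow, A dh/dt = −0.0142 √h.
Separate and integrate: 2(√h − √h₀) = −(0.0142/A) t.
√h = √5.97 − 0.0142·1580/(2·5.80) = 2.4434 − 1.9341 = 0.50922.
h = 0.50922² = 0.25931 m.

0.259 m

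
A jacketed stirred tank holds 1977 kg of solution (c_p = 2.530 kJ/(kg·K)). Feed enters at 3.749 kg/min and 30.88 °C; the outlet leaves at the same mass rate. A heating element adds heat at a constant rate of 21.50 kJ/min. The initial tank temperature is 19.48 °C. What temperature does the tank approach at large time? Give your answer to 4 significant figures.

33.15 °C

Energy balance: M c_p dT/dt = ṁ c_p (T_in − T) + 21.50.
At steady state dT/dt = 0 ⇒ T_ss = T_in + Q̇/(ṁ c_p) = 30.88 + 21.50/(3.749·2.530) = 33.1467 °C.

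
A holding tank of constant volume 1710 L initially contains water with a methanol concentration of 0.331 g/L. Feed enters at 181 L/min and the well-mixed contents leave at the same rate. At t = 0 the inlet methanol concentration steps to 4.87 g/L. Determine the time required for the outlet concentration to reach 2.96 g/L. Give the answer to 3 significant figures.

8.18 min

Species balance: V dC/dt = Q(C_in − C) ⇒ τ = V/Q = 9.4475 min.
C(t) = C_in + (C₀ − C_in) e^(−t/τ). Set C = 2.96 and solve for t:
e^(−t/τ) = (C − C_in)/(C₀ − C_in) = (2.96 − 4.87)/(0.331 − 4.87) = 0.42080
t = −τ ln(…) = 9.4475 × 0.86560 = 8.1778 min.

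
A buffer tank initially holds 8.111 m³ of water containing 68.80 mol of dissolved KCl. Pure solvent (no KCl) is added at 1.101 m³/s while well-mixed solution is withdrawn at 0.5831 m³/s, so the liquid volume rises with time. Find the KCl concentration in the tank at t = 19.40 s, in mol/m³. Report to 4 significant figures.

1.529 mol/m³

Let m(t) be the amount of KCl. Volume: V(t) = V₀ + (Q_in − Q_out) t = 8.111 + 0.517900 t; V(19.40) = 18.1583 m³.
Solute balance: dm/dt = 0 − Q_out C = −Q_out m/V(t).
Separate: dm/m = −Q_out dt/V(t) ⇒ ln(m/m₀) = −(Q_out/(Q_in−Q_out)) ln(V/V₀).
m = m₀ (V₀/V)^(Q_out/(Q_in−Q_out)) = 68.80 × (8.111/18.1583)^(1.12589) = 27.7668 mol.
C = m/V = 27.7668/18.1583 = 1.52916 mol/m³.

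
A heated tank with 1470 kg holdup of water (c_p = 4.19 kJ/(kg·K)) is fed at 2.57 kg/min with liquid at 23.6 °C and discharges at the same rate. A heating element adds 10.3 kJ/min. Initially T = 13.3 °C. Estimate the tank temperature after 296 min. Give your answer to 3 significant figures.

Energy balance: M c_p dT/dt = ṁ c_p (T_in − T) + 10.3.
τ = M/ṁ = 571.98 min; T_ss = T_in + Q̇/(ṁ c_p) = 23.6 + 10.3/(2.57·4.19) = 24.557 °C.
T approaches T_ss exponentially: T(t) = T_ss + (T₀ − T_ss) e^(−t/τ).
T(296) = 24.557 + (-11.257)·e^(−296/571.98) = 24.557 + (-11.257)·0.59601 = 17.848 °C.

17.8 °C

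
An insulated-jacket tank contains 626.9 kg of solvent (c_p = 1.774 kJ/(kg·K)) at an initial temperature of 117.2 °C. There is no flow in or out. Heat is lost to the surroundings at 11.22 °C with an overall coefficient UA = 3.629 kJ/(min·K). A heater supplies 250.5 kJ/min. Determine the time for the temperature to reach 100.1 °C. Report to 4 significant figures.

M c_p dT/dt = −UA(T − T_amb) + Q̇.
τ = M c_p/UA = 306.454 min; T_ss = T_amb + Q̇/UA = 11.22 + 250.5/3.629 = 80.2473 °C.
T(t) = T_ss + (T₀ − T_ss)e^(−t/τ); set T = 100.1:
t = −τ ln[(T − T_ss)/(T₀ − T_ss)] = −306.454 · ln(0.537247) = 190.399 min.

190.4 min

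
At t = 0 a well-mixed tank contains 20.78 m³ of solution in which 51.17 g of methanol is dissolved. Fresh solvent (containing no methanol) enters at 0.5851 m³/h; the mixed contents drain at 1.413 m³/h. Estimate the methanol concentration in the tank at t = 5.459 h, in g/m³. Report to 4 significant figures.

Total volume: dV/dt = Q_in − Q_out = -0.827900 m³/h, so V(t) = 20.78 − 0.827900 t and V(5.459) = 16.2605 m³.
Solute balance: dm/dt = 0 − Q_out C = −Q_out m/V(t).
Separate: dm/m = −Q_out dt/V(t) ⇒ ln(m/m₀) = −(Q_out/(Q_in−Q_out)) ln(V/V₀).
m = m₀ (V₀/V)^(Q_out/(Q_in−Q_out)) = 51.17 × (20.78/16.2605)^(-1.70673) = 33.6689 g.
C = m/V = 33.6689/16.2605 = 2.07059 g/m³.

2.071 g/m³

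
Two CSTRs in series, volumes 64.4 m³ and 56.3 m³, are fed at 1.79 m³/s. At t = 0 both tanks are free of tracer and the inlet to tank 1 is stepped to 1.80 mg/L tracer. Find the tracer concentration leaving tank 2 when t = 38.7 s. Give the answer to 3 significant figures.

0.574 mg/L

Species balance on tank i: dCᵢ/dt = (Cᵢ₋₁ − Cᵢ)/τᵢ with τᵢ = Vᵢ/Q.
τ₁ = 64.4/1.79 = 35.978 s; τ₂ = 56.3/1.79 = 31.453 s.
Tank 1: C₁ = C_in(1 − e^(−t/τ₁)). Tank 2 (τ₁ ≠ τ₂): C₂ = C_in[1 − (τ₁ e^(−t/τ₁) − τ₂ e^(−t/τ₂))/(τ₁ − τ₂)].
At t = 38.7: e^(−t/τ₁) = 0.34107, e^(−t/τ₂) = 0.29217.
C₂ = 1.80·[1 − (35.978·0.34107 − 31.453·0.29217)/(4.5251)] = 1.80·0.31903 = 0.57426 mg/L.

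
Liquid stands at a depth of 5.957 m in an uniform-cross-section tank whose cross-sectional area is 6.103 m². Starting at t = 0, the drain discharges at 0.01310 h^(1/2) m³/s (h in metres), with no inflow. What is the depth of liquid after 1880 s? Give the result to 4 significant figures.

0.1789 m

A dh/dt = −Q_out = −0.01310 √h.
∫ h^(−1/2) dh = −(0.01310/A) ∫ dt, giving 2√h = 2√h₀ − (0.01310/A) t.
√h = √5.957 − 0.01310·1880/(2·6.103) = 2.44070 − 2.01770 = 0.423000.
h = 0.423000² = 0.178929 m.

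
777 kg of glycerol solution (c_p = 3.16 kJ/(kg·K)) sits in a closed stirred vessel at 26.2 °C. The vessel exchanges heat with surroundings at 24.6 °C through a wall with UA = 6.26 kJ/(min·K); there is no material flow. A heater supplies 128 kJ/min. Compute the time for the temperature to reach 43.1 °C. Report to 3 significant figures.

First-law balance (no shaft work): M c_p dT/dt = −UA(T − T_amb) + Q̇.
τ = M c_p/UA = 392.22 min; T_ss = T_amb + Q̇/UA = 24.6 + 128/6.26 = 45.047 °C.
T(t) = T_ss + (T₀ − T_ss)e^(−t/τ); set T = 43.1:
t = −τ ln[(T − T_ss)/(T₀ − T_ss)] = −392.22 · ln(0.10332) = 890.32 min.

890 min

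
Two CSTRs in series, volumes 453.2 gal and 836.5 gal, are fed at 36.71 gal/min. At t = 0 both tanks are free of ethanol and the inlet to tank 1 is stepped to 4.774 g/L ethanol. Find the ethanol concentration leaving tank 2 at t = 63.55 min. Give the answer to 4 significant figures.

Species balance on tank i: dCᵢ/dt = (Cᵢ₋₁ − Cᵢ)/τᵢ with τᵢ = Vᵢ/Q.
τ₁ = 453.2/36.71 = 12.3454 min; τ₂ = 836.5/36.71 = 22.7867 min.
Solving the cascade with C₁(0)=C₂(0)=0 gives C₂(t) = C_in[1 − (τ₁ e^(−t/τ₁) − τ₂ e^(−t/τ₂))/(τ₁ − τ₂)].
At t = 63.55: e^(−t/τ₁) = 0.00581298, e^(−t/τ₂) = 0.0614884.
C₂ = 4.774·[1 − (12.3454·0.00581298 − 22.7867·0.0614884)/(-10.4413)] = 4.774·0.872683 = 4.16619 g/L.

4.166 g/L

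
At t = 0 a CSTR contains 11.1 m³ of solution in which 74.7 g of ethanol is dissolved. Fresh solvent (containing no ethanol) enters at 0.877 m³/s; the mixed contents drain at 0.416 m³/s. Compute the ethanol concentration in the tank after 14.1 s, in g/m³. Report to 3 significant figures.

Let m(t) be the amount of ethanol. Volume: V(t) = V₀ + (Q_in − Q_out) t = 11.1 + 0.46100 t; V(14.1) = 17.600 m³.
Solute balance: dm/dt = 0 − Q_out C = −Q_out m/V(t).
dm/m = −Q_out dt/(V₀ + 0.46100 t); integrating gives ln(m/m₀) = −(Q_out/(Q_in−Q_out)) ln(V/V₀).
m = m₀ (V₀/V)^(Q_out/(Q_in−Q_out)) = 74.7 × (11.1/17.600)^(0.90239) = 49.280 g.
C = m/V = 49.280/17.600 = 2.8000 g/m³.

2.80 g/m³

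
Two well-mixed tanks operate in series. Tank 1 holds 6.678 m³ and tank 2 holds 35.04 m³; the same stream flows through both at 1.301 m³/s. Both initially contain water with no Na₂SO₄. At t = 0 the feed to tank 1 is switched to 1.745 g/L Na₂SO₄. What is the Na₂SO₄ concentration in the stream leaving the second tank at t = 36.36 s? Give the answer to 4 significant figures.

1.186 g/L

Each tank obeys Vᵢ dCᵢ/dt = Q(Cᵢ₋₁ − Cᵢ), so τᵢ = Vᵢ/Q.
τ₁ = 6.678/1.301 = 5.13297 s; τ₂ = 35.04/1.301 = 26.9331 s.
Tank 1: C₁ = C_in(1 − e^(−t/τ₁)). Tank 2 (τ₁ ≠ τ₂): C₂ = C_in[1 − (τ₁ e^(−t/τ₁) − τ₂ e^(−t/τ₂))/(τ₁ − τ₂)].
At t = 36.36: e^(−t/τ₁) = 0.000838738, e^(−t/τ₂) = 0.259238.
C₂ = 1.745·[1 − (5.13297·0.000838738 − 26.9331·0.259238)/(-21.8002)] = 1.745·0.679921 = 1.18646 g/L.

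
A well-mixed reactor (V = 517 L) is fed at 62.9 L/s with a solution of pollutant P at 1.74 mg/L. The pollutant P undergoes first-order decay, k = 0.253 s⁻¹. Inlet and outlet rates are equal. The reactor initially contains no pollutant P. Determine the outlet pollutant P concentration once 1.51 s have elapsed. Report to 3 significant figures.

0.244 mg/L

Accumulation = in − out − consumed: V dC/dt = Q C_in − Q C − k V C.
This is linear with rate a = Q/V + k = 0.37466 s⁻¹.
C_ss = Q C_in/(Q + kV) = 0.56503 mg/L; C(t) = C_ss + (C₀ − C_ss) e^(−a t).
C(1.51) = 0.56503 + (-0.56503)·e^(−0.37466·1.51) = 0.56503 + (-0.56503)·0.56794 = 0.24413 mg/L.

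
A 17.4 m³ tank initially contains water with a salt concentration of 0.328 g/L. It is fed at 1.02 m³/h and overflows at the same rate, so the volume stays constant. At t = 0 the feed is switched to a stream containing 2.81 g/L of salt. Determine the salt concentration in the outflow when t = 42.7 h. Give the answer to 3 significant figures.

Mass balance on the solute (V constant): V dC/dt = Q(C_in − C).
Rewrite as dC/dt + C/τ = C_in/τ, τ = V/Q = 17.059 h.
Integrating: C(t) = C_in + (C₀ − C_in) e^(−t/τ).
C(42.7) = 2.81 + (0.328 − 2.81)·e^(−42.7/17.059) = 2.81 + (-2.4820)·0.081831 = 2.6069 g/L.

2.61 g/L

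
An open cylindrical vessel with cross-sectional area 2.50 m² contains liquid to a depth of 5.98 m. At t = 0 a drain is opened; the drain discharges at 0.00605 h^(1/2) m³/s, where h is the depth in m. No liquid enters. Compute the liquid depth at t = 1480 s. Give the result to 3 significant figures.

0.429 m

A dh/dt = −Q_out = −0.00605 √h.
This is separable: 2 d(√h)/dt = −0.00605/A, so √h = √h₀ − (0.00605/(2A)) t.
√h = √5.98 − 0.00605·1480/(2·2.50) = 2.4454 − 1.7908 = 0.65460.
h = 0.65460² = 0.42851 m.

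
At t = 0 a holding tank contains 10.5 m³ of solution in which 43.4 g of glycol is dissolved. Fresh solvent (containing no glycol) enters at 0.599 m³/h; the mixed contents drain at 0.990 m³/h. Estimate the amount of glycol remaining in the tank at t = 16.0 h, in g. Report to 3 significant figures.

Total volume: dV/dt = Q_in − Q_out = -0.39100 m³/h, so V(t) = 10.5 − 0.39100 t and V(16.0) = 4.2440 m³.
Species balance (pure solvent in): dm/dt = −Q_out · m/V(t).
Separate: dm/m = −Q_out dt/V(t) ⇒ ln(m/m₀) = −(Q_out/(Q_in−Q_out)) ln(V/V₀).
m = m₀ (V₀/V)^(Q_out/(Q_in−Q_out)) = 43.4 × (10.5/4.2440)^(-2.5320) = 4.3790 g.

4.38 g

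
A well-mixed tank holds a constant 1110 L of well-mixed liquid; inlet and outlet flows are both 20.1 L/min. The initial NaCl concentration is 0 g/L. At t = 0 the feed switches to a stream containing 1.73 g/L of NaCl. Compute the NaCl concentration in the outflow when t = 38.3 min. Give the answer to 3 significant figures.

0.865 g/L

Transient balance on the dissolved component: V dC/dt = Q(C_in − C).
Rewrite as dC/dt + C/τ = C_in/τ, τ = V/Q = 55.224 min.
This is linear first-order; C(t) = C_in + (C₀ − C_in) e^(−t/τ).
C(38.3) = 1.73 + (0 − 1.73)·e^(−38.3/55.224) = 1.73 + (-1.7300)·0.49980 = 0.86534 g/L.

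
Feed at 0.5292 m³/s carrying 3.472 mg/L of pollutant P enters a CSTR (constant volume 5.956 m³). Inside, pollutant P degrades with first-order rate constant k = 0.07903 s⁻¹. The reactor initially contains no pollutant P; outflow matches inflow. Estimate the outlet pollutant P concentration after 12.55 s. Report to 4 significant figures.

V dC/dt = Q(C_in − C) − k V C.
dC/dt = (Q/V) C_in − (Q/V + k) C; effective rate a = Q/V + k = 0.0888516 + 0.07903 = 0.167882 s⁻¹.
C_ss = Q C_in/(Q + kV) = 1.83756 mg/L; C(t) = C_ss + (C₀ − C_ss) e^(−a t).
C(12.55) = 1.83756 + (-1.83756)·e^(−0.167882·12.55) = 1.83756 + (-1.83756)·0.121613 = 1.61409 mg/L.

1.614 mg/L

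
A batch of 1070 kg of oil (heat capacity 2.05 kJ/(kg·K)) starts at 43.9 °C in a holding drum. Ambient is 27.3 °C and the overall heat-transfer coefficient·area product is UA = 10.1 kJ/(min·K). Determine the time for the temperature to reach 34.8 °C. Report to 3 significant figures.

Unsteady energy balance on the tank contents: M c_p dT/dt = −UA(T − T_amb).
τ = M c_p/UA = 217.18 min; T_ss = T_amb = 27.300 °C.
T(t) = T_ss + (T₀ − T_ss)e^(−t/τ); set T = 34.8:
t = −τ ln[(T − T_ss)/(T₀ − T_ss)] = −217.18 · ln(0.45181) = 172.55 min.

173 min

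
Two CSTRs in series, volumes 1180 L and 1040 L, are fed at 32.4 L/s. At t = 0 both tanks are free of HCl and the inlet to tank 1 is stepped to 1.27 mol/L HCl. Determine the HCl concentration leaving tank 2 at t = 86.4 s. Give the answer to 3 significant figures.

0.911 mol/L

Time constants: τᵢ = Vᵢ/Q for each well-mixed tank.
τ₁ = 1180/32.4 = 36.420 s; τ₂ = 1040/32.4 = 32.099 s.
Tank 1: C₁ = C_in(1 − e^(−t/τ₁)). Tank 2 (τ₁ ≠ τ₂): C₂ = C_in[1 − (τ₁ e^(−t/τ₁) − τ₂ e^(−t/τ₂))/(τ₁ − τ₂)].
At t = 86.4: e^(−t/τ₁) = 0.093262, e^(−t/τ₂) = 0.067766.
C₂ = 1.27·[1 − (36.420·0.093262 − 32.099·0.067766)/(4.3210)] = 1.27·0.71734 = 0.91102 mol/L.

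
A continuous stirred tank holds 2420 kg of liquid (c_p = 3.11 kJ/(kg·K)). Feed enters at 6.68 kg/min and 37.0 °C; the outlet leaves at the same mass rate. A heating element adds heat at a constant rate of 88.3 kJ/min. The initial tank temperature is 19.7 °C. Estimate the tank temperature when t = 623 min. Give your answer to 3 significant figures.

M c_p dT/dt = ṁ c_p (T_in − T) + Q̇.
Rearrange: dT/dt = (T_ss − T)/τ with τ = M/ṁ = 362.28 min and T_ss = T_in + Q̇/(ṁ c_p) = 41.250 °C.
T approaches T_ss exponentially: T(t) = T_ss + (T₀ − T_ss) e^(−t/τ).
T(623) = 41.250 + (-21.550)·e^(−623/362.28) = 41.250 + (-21.550)·0.17912 = 37.390 °C.

37.4 °C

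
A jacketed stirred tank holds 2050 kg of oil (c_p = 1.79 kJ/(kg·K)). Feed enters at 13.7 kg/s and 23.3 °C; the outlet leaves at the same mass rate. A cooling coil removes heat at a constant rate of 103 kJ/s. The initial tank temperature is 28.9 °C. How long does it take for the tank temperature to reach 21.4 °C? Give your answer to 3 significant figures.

217 s

M c_p dT/dt = ṁ c_p (T_in − T) − Q̇.
τ = M/ṁ = 149.64 s; T_ss = T_in − Q̇/(ṁ c_p) = 19.100 °C.
T(t) = T_ss + (T₀ − T_ss) e^(−t/τ). Set T = 21.4:
e^(−t/τ) = (21.4 − 19.100)/(28.9 − 19.100) = 0.23470
t = −149.64 · ln(0.23470) = 216.89 s.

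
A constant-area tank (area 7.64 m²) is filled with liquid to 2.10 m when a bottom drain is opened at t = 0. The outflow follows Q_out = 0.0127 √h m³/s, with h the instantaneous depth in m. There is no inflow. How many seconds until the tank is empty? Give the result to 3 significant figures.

1740 s

A dh/dt = −Q_out = −0.0127 √h.
Separate and integrate: 2(√h − √h₀) = −(0.0127/A) t.
Tank is empty when √h = 0: t_empty = 2A√h₀/0.0127.
t_empty = 2·7.64·√2.10/0.0127 = 15.280·1.4491/0.0127 = 1743.5 s.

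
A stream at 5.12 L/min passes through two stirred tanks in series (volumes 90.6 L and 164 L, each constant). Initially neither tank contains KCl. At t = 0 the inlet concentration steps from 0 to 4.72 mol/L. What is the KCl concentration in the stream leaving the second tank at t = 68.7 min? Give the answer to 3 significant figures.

3.61 mol/L

Each tank obeys Vᵢ dCᵢ/dt = Q(Cᵢ₋₁ − Cᵢ), so τᵢ = Vᵢ/Q.
τ₁ = 90.6/5.12 = 17.695 min; τ₂ = 164/5.12 = 32.031 min.
Solving the cascade with C₁(0)=C₂(0)=0 gives C₂(t) = C_in[1 − (τ₁ e^(−t/τ₁) − τ₂ e^(−t/τ₂))/(τ₁ − τ₂)].
At t = 68.7: e^(−t/τ₁) = 0.020602, e^(−t/τ₂) = 0.11709.
C₂ = 4.72·[1 − (17.695·0.020602 − 32.031·0.11709)/(-14.336)] = 4.72·0.76380 = 3.6051 mol/L.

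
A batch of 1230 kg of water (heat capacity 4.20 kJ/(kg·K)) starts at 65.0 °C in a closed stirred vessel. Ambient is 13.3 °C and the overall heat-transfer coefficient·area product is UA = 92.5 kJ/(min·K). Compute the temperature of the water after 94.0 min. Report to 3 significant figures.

22.9 °C

Lumped-capacitance energy balance: M c_p dT/dt = UA(T_amb − T).
dT/dt = (T_ss − T)/τ with T_ss = T_amb = 13.300 °C, τ = M c_p/UA = 1230·4.20/92.5 = 55.849 min.
T approaches T_ss exponentially: T(t) = T_ss + (T₀ − T_ss) e^(−t/τ).
T(94.0) = 13.300 + (51.700)·0.18579 = 22.906 °C.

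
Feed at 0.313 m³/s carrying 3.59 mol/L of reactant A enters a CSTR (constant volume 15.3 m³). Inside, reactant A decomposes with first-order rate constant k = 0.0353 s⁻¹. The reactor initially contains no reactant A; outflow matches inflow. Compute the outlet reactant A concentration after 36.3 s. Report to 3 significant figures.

1.14 mol/L

Species balance: V dC/dt = Q C_in − Q C − k V C.
This is linear with rate a = Q/V + k = 0.055758 s⁻¹.
C_ss = Q C_in/(Q + kV) = 1.3172 mol/L; C(t) = C_ss + (C₀ − C_ss) e^(−a t).
C(36.3) = 1.3172 + (-1.3172)·e^(−0.055758·36.3) = 1.3172 + (-1.3172)·0.13213 = 1.1431 mol/L.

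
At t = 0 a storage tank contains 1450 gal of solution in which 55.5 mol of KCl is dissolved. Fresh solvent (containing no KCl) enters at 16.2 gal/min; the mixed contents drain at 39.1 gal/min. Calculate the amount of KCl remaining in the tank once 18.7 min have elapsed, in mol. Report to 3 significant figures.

30.5 mol

Let m(t) be the amount of KCl. Volume: V(t) = V₀ + (Q_in − Q_out) t = 1450 − 22.900 t; V(18.7) = 1021.8 gal.
Species balance (pure solvent in): dm/dt = −Q_out · m/V(t).
Separate: dm/m = −Q_out dt/V(t) ⇒ ln(m/m₀) = −(Q_out/(Q_in−Q_out)) ln(V/V₀).
m = m₀ (V₀/V)^(Q_out/(Q_in−Q_out)) = 55.5 × (1450/1021.8)^(-1.7074) = 30.531 mol.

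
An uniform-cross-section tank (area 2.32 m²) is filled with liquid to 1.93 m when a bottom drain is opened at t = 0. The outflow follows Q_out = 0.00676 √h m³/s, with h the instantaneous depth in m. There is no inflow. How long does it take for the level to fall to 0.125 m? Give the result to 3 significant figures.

With no inflow, A dh/dt = −0.00676 √h.
∫ h^(−1/2) dh = −(0.00676/A) ∫ dt, giving 2√h = 2√h₀ − (0.00676/A) t.
t = 2A(√h₀ − √h)/0.00676 = 2·2.32·(√1.93 − √0.125)/0.00676
  = 4.6400 × (1.3892 − 0.35355) / 0.00676 = 710.89 s.

711 s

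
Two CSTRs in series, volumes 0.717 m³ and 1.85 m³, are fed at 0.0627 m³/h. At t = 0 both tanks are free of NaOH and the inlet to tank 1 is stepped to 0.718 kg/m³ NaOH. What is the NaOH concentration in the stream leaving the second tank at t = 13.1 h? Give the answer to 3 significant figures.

Time constants: τᵢ = Vᵢ/Q for each well-mixed tank.
τ₁ = 0.717/0.0627 = 11.435 h; τ₂ = 1.85/0.0627 = 29.506 h.
Solving the cascade with C₁(0)=C₂(0)=0 gives C₂(t) = C_in[1 − (τ₁ e^(−t/τ₁) − τ₂ e^(−t/τ₂))/(τ₁ − τ₂)].
At t = 13.1: e^(−t/τ₁) = 0.31804, e^(−t/τ₂) = 0.64148.
C₂ = 0.718·[1 − (11.435·0.31804 − 29.506·0.64148)/(-18.070)] = 0.718·0.15385 = 0.11046 kg/m³.

0.110 kg/m³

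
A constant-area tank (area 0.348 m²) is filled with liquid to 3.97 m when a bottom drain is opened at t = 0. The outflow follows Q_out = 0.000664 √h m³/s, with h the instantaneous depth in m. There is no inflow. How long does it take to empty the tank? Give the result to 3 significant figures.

2090 s

Unsteady balance on liquid volume: A dh/dt = −0.000664 √h.
This is separable: 2 d(√h)/dt = −0.000664/A, so √h = √h₀ − (0.000664/(2A)) t.
Set h = 0: 2√h₀ = (0.000664/A) t_empty ⇒ t_empty = 2A√h₀/0.000664.
t_empty = 2·0.348·√3.97/0.000664 = 0.69600·1.9925/0.000664 = 2088.5 s.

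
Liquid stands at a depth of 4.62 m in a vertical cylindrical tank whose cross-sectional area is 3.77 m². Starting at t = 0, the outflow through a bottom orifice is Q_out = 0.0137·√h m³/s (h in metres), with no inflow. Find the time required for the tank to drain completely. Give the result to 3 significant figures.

A dh/dt = −Q_out = −0.0137 √h.
Separate and integrate: 2(√h − √h₀) = −(0.0137/A) t.
Tank is empty when √h = 0: t_empty = 2A√h₀/0.0137.
t_empty = 2·3.77·√4.62/0.0137 = 7.5400·2.1494/0.0137 = 1183.0 s.

1180 s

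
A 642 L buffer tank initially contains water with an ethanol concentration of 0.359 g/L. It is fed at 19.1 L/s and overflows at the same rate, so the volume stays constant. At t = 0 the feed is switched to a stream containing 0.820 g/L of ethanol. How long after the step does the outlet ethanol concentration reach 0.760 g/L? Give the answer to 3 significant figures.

Species balance: V dC/dt = Q(C_in − C) ⇒ τ = V/Q = 33.613 s.
C(t) = C_in + (C₀ − C_in) e^(−t/τ). Set C = 0.760 and solve for t:
e^(−t/τ) = (C − C_in)/(C₀ − C_in) = (0.760 − 0.820)/(0.359 − 0.820) = 0.13015
t = −τ ln(…) = 33.613 × 2.0391 = 68.538 s.

68.5 s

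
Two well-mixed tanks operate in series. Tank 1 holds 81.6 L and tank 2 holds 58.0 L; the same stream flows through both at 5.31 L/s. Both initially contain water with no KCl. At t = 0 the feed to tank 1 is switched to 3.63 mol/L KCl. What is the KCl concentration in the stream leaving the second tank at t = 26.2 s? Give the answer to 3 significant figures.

Time constants: τᵢ = Vᵢ/Q for each well-mixed tank.
τ₁ = 81.6/5.31 = 15.367 s; τ₂ = 58.0/5.31 = 10.923 s.
Solving the cascade with C₁(0)=C₂(0)=0 gives C₂(t) = C_in[1 − (τ₁ e^(−t/τ₁) − τ₂ e^(−t/τ₂))/(τ₁ − τ₂)].
At t = 26.2: e^(−t/τ₁) = 0.18179, e^(−t/τ₂) = 0.090840.
C₂ = 3.63·[1 − (15.367·0.18179 − 10.923·0.090840)/(4.4444)] = 3.63·0.59470 = 2.1588 mol/L.

2.16 mol/L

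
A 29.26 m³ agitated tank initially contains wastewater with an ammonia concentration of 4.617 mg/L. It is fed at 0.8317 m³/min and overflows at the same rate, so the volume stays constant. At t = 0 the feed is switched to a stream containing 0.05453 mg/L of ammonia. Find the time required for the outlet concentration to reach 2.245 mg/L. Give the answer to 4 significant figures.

Species balance: V dC/dt = Q(C_in − C) ⇒ τ = V/Q = 35.1810 min.
C(t) = C_in + (C₀ − C_in) e^(−t/τ). Set C = 2.245 and solve for t:
e^(−t/τ) = (C − C_in)/(C₀ − C_in) = (2.245 − 0.05453)/(4.617 − 0.05453) = 0.480106
t = −τ ln(…) = 35.1810 × 0.733748 = 25.8140 min.

25.81 min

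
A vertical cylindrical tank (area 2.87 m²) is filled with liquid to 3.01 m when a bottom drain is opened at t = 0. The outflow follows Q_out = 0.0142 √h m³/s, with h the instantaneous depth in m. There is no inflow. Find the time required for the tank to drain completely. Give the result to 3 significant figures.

A dh/dt = −Q_out = −0.0142 √h.
This is separable: 2 d(√h)/dt = −0.0142/A, so √h = √h₀ − (0.0142/(2A)) t.
Tank is empty when √h = 0: t_empty = 2A√h₀/0.0142.
t_empty = 2·2.87·√3.01/0.0142 = 5.7400·1.7349/0.0142 = 701.30 s.

701 s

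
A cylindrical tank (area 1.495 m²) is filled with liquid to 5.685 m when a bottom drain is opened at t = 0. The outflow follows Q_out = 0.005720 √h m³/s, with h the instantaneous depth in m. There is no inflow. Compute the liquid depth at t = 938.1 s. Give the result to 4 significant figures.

Volume balance on the tank: A dh/dt = −0.005720 √h.
∫ h^(−1/2) dh = −(0.005720/A) ∫ dt, giving 2√h = 2√h₀ − (0.005720/A) t.
√h = √5.685 − 0.005720·938.1/(2·1.495) = 2.38432 − 1.79463 = 0.589698.
h = 0.589698² = 0.347743 m.

0.3477 m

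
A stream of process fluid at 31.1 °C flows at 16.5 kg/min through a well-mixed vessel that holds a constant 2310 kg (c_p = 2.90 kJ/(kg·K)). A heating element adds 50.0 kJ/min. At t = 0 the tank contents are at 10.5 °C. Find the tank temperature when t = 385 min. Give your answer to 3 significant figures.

30.8 °C

M c_p dT/dt = ṁ c_p (T_in − T) + Q̇.
τ = M/ṁ = 140.00 min; T_ss = T_in + Q̇/(ṁ c_p) = 31.1 + 50.0/(16.5·2.90) = 32.145 °C.
T approaches T_ss exponentially: T(t) = T_ss + (T₀ − T_ss) e^(−t/τ).
T(385) = 32.145 + (-21.645)·e^(−385/140.00) = 32.145 + (-21.645)·0.063928 = 30.761 °C.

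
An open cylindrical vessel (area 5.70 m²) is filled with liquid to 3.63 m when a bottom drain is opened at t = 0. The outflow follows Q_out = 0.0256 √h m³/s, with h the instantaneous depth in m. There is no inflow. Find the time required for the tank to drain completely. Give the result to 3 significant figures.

848 s

A dh/dt = −Q_out = −0.0256 √h.
Separate and integrate: 2(√h − √h₀) = −(0.0256/A) t.
Set h = 0: 2√h₀ = (0.0256/A) t_empty ⇒ t_empty = 2A√h₀/0.0256.
t_empty = 2·5.70·√3.63/0.0256 = 11.400·1.9053/0.0256 = 848.43 s.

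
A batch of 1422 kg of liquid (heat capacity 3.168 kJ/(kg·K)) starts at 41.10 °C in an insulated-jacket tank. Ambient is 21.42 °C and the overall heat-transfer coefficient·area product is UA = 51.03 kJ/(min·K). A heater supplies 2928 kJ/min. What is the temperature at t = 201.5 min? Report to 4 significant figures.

First-law balance (no shaft work): M c_p dT/dt = −UA(T − T_amb) + Q̇.
dT/dt = (T_ss − T)/τ with T_ss = T_amb + Q̇/UA = 21.42 + 2928/51.03 = 78.7980 °C, τ = M c_p/UA = 1422·3.168/51.03 = 88.2794 min.
Integrating: T(t) = T_ss + (T₀ − T_ss) e^(−t/τ).
T(201.5) = 78.7980 + (-37.6980)·0.102026 = 74.9518 °C.

74.95 °C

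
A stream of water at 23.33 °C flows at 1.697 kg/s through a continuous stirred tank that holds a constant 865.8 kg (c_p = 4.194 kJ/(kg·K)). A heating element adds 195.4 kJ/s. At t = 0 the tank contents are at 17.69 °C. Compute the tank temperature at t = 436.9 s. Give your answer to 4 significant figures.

First-law balance (no shaft work): M c_p dT/dt = ṁ c_p (T_in − T) + 195.4.
Rearrange: dT/dt = (T_ss − T)/τ with τ = M/ṁ = 510.194 s and T_ss = T_in + Q̇/(ṁ c_p) = 50.7845 °C.
This is linear first-order; T(t) = T_ss + (T₀ − T_ss) e^(−t/τ).
T(436.9) = 50.7845 + (-33.0945)·e^(−436.9/510.194) = 50.7845 + (-33.0945)·0.424714 = 36.7288 °C.

36.73 °C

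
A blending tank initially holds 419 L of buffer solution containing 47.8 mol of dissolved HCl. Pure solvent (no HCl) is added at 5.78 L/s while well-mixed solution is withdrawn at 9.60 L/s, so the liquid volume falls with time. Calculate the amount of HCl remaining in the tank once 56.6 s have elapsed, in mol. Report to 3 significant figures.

Let m(t) be the amount of HCl. Volume: V(t) = V₀ + (Q_in − Q_out) t = 419 − 3.8200 t; V(56.6) = 202.79 L.
No HCl enters, so dm/dt = −Q_out · (m/V).
Separate: dm/m = −Q_out dt/V(t) ⇒ ln(m/m₀) = −(Q_out/(Q_in−Q_out)) ln(V/V₀).
m = m₀ (V₀/V)^(Q_out/(Q_in−Q_out)) = 47.8 × (419/202.79)^(-2.5131) = 7.7157 mol.

7.72 mol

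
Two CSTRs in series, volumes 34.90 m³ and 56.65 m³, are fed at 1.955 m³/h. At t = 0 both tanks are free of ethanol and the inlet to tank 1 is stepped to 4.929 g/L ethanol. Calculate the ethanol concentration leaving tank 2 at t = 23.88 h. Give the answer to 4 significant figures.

Time constants: τᵢ = Vᵢ/Q for each well-mixed tank.
τ₁ = 34.90/1.955 = 17.8517 h; τ₂ = 56.65/1.955 = 28.9770 h.
Solving the cascade with C₁(0)=C₂(0)=0 gives C₂(t) = C_in[1 − (τ₁ e^(−t/τ₁) − τ₂ e^(−t/τ₂))/(τ₁ − τ₂)].
At t = 23.88: e^(−t/τ₁) = 0.262451, e^(−t/τ₂) = 0.438629.
C₂ = 4.929·[1 − (17.8517·0.262451 − 28.9770·0.438629)/(-11.1253)] = 4.929·0.278678 = 1.37360 g/L.

1.374 g/L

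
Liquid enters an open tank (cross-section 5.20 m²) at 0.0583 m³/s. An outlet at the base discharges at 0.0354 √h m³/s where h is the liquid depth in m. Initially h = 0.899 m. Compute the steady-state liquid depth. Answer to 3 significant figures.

2.71 m

Level balance: A dh/dt = 0.0583 − 0.0354 √h. Setting dh/dt = 0:
Q_in = 0.0354 √h_ss ⇒ √h_ss = 0.0583/0.0354 = 1.6469.
h_ss = 1.6469² = 2.7123 m. (Since h₀ = 0.899 m < h_ss, the level will rise toward this value.)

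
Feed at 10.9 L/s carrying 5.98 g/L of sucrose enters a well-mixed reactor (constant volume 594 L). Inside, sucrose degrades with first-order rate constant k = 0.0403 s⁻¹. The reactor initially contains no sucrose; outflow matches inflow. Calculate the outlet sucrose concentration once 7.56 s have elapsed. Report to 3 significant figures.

Species balance: V dC/dt = Q C_in − Q C − k V C.
This is linear with rate a = Q/V + k = 0.058650 s⁻¹.
C_ss = Q C_in/(Q + kV) = 1.8710 g/L; C(t) = C_ss + (C₀ − C_ss) e^(−a t).
C(7.56) = 1.8710 + (-1.8710)·e^(−0.058650·7.56) = 1.8710 + (-1.8710)·0.64185 = 0.67009 g/L.

0.670 g/L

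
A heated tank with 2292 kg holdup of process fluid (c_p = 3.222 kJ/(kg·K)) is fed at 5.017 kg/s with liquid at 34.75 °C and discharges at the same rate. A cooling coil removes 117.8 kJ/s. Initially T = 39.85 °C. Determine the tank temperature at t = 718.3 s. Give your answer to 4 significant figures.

M c_p dT/dt = ṁ c_p (T_in − T) − Q̇.
τ = M/ṁ = 456.847 s; T_ss = T_in − Q̇/(ṁ c_p) = 34.75 − 117.8/(5.017·3.222) = 27.4625 °C.
This is linear first-order; T(t) = T_ss + (T₀ − T_ss) e^(−t/τ).
T(718.3) = 27.4625 + (12.3875)·e^(−718.3/456.847) = 27.4625 + (12.3875)·0.207567 = 30.0338 °C.

30.03 °C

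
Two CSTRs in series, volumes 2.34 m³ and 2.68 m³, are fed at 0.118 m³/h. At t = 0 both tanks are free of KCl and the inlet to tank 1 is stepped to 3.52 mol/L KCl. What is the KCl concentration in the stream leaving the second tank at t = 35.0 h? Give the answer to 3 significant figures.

1.73 mol/L

Time constants: τᵢ = Vᵢ/Q for each well-mixed tank.
τ₁ = 2.34/0.118 = 19.831 h; τ₂ = 2.68/0.118 = 22.712 h.
Solving the cascade with C₁(0)=C₂(0)=0 gives C₂(t) = C_in[1 − (τ₁ e^(−t/τ₁) − τ₂ e^(−t/τ₂))/(τ₁ − τ₂)].
At t = 35.0: e^(−t/τ₁) = 0.17119, e^(−t/τ₂) = 0.21416.
C₂ = 3.52·[1 − (19.831·0.17119 − 22.712·0.21416)/(-2.8814)] = 3.52·0.49016 = 1.7253 mol/L.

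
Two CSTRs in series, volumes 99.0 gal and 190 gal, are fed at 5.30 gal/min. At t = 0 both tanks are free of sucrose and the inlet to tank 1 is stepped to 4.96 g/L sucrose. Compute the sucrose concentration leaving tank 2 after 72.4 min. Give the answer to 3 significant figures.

Species balance on tank i: dCᵢ/dt = (Cᵢ₋₁ − Cᵢ)/τᵢ with τᵢ = Vᵢ/Q.
τ₁ = 99.0/5.30 = 18.679 min; τ₂ = 190/5.30 = 35.849 min.
Tank 1: C₁ = C_in(1 − e^(−t/τ₁)). Tank 2 (τ₁ ≠ τ₂): C₂ = C_in[1 − (τ₁ e^(−t/τ₁) − τ₂ e^(−t/τ₂))/(τ₁ − τ₂)].
At t = 72.4: e^(−t/τ₁) = 0.020734, e^(−t/τ₂) = 0.13271.
C₂ = 4.96·[1 − (18.679·0.020734 − 35.849·0.13271)/(-17.170)] = 4.96·0.74547 = 3.6975 g/L.

3.70 g/L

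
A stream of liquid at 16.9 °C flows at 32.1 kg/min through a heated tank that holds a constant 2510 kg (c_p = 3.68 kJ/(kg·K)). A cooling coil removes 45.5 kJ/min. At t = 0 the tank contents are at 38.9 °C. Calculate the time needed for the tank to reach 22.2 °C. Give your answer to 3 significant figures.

M c_p dT/dt = ṁ c_p (T_in − T) − Q̇.
τ = M/ṁ = 78.193 min; T_ss = T_in − Q̇/(ṁ c_p) = 16.515 °C.
T(t) = T_ss + (T₀ − T_ss) e^(−t/τ). Set T = 22.2:
e^(−t/τ) = (22.2 − 16.515)/(38.9 − 16.515) = 0.25397
t = −78.193 · ln(0.25397) = 107.17 min.

107 min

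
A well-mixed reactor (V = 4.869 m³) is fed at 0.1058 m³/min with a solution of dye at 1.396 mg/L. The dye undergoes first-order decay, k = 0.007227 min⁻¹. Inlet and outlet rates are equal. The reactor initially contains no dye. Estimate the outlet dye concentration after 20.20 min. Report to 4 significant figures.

Species balance: V dC/dt = Q C_in − Q C − k V C.
This is linear with rate a = Q/V + k = 0.0289563 min⁻¹.
C_ss = Q C_in/(Q + kV) = 1.04758 mg/L; C(t) = C_ss + (C₀ − C_ss) e^(−a t).
C(20.20) = 1.04758 + (-1.04758)·e^(−0.0289563·20.20) = 1.04758 + (-1.04758)·0.557152 = 0.463920 mg/L.

0.4639 mg/L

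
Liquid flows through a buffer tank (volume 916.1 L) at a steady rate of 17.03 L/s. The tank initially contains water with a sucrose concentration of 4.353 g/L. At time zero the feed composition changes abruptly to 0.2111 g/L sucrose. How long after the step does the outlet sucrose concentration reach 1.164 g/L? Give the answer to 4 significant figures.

79.04 s

Unsteady species balance (constant V, well mixed): V dC/dt = Q(C_in − C), so τ = V/Q = 53.7933 s.
C(t) = C_in + (C₀ − C_in) e^(−t/τ). Set C = 1.164 and solve for t:
e^(−t/τ) = (C − C_in)/(C₀ − C_in) = (1.164 − 0.2111)/(4.353 − 0.2111) = 0.230063
t = −τ ln(…) = 53.7933 × 1.46940 = 79.0439 s.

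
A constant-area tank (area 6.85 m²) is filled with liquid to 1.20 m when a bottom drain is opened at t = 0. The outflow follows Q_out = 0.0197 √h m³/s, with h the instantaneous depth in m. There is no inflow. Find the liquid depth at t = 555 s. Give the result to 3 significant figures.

0.0884 m

A dh/dt = −Q_out = −0.0197 √h.
Separate and integrate: 2(√h − √h₀) = −(0.0197/A) t.
√h = √1.20 − 0.0197·555/(2·6.85) = 1.0954 − 0.79807 = 0.29738.
h = 0.29738² = 0.088435 m.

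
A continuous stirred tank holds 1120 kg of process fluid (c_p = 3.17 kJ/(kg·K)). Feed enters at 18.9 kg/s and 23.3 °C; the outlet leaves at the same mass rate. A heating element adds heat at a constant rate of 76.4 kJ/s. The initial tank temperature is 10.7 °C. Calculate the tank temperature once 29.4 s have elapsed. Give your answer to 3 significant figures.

16.1 °C

Unsteady energy balance on the tank contents: M c_p dT/dt = ṁ c_p (T_in − T) + 76.4.
τ = M/ṁ = 59.259 s; T_ss = T_in + Q̇/(ṁ c_p) = 23.3 + 76.4/(18.9·3.17) = 24.575 °C.
Integrating: T(t) = T_ss + (T₀ − T_ss) e^(−t/τ).
T(29.4) = 24.575 + (-13.875)·e^(−29.4/59.259) = 24.575 + (-13.875)·0.60889 = 16.127 °C.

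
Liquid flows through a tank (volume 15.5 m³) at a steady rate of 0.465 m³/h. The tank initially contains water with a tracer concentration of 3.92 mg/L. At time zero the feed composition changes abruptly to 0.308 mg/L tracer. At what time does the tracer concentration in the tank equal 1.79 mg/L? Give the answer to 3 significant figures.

Species balance: V dC/dt = Q(C_in − C) ⇒ τ = V/Q = 33.333 h.
C(t) = C_in + (C₀ − C_in) e^(−t/τ). Set C = 1.79 and solve for t:
e^(−t/τ) = (C − C_in)/(C₀ − C_in) = (1.79 − 0.308)/(3.92 − 0.308) = 0.41030
t = −τ ln(…) = 33.333 × 0.89087 = 29.696 h.

29.7 h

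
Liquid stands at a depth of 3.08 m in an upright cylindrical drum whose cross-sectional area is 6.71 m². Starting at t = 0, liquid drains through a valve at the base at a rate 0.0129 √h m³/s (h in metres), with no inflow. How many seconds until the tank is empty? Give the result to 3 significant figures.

Mass balance (ρ constant): A dh/dt = −0.0129 √h.
This is separable: 2 d(√h)/dt = −0.0129/A, so √h = √h₀ − (0.0129/(2A)) t.
Tank is empty when √h = 0: t_empty = 2A√h₀/0.0129.
t_empty = 2·6.71·√3.08/0.0129 = 13.420·1.7550/0.0129 = 1825.7 s.

1830 s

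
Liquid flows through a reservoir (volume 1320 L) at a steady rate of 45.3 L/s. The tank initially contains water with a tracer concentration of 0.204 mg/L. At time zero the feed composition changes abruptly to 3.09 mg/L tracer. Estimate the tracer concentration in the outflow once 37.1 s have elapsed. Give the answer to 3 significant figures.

2.28 mg/L

Unsteady species balance (constant V, well mixed): V dC/dt = Q(C_in − C).
So dC/dt = (C_in − C)/τ with τ = V/Q = 1320/45.3 = 29.139 s.
Solution: C(t) = C_in + (C₀ − C_in) e^(−t/τ).
C(37.1) = 3.09 + (0.204 − 3.09)·e^(−37.1/29.139) = 3.09 + (-2.8860)·0.27993 = 2.2821 mg/L.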